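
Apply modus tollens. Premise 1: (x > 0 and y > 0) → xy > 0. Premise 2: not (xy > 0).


Modus tollens: from (P → Q) and ¬Q, infer ¬P.
Q = 'xy > 0' is denied; since P → Q, P must also fail.

Not ((x > 0 and y > 0)).


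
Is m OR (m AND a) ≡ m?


Compare truth tables:
a | m | φ | ψ
-------------
F | F | F | F
T | F | F | F
F | T | T | T
T | T | T | T
The columns φ and ψ agree on every row.

Yes, they are logically equivalent.


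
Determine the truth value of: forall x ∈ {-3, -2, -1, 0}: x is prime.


Evaluate the predicate on each element: -3:False, -2:False, -1:False, 0:False.
Counterexample x = -3 fails the predicate.

False


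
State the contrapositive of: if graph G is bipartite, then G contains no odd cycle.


The contrapositive of (P → Q) is (¬Q → ¬P); it is logically equivalent to the original.
Here P = 'graph G is bipartite' and Q = 'G contains no odd cycle'.

If not (G contains no odd cycle), then not (graph G is bipartite).


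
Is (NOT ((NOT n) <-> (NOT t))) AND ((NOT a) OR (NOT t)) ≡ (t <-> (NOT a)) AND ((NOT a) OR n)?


Compare truth tables:
a | n | t | φ | ψ
-----------------
F | F | F | F | F
T | F | F | F | F
F | T | F | T | F
T | T | F | T | T
F | F | T | T | T
T | F | T | F | F
F | T | T | F | T
T | T | T | F | F
They differ at row 3 (a=F, n=T, t=F): φ=T but ψ=F.

No, they are not logically equivalent.


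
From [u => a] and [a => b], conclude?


Hypothetical syllogism: from (P → Q) and (Q → R), infer (P → R).
Chain the two implications through the shared middle term 'a'.

u => b


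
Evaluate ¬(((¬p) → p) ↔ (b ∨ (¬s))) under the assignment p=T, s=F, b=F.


Substitute p=T, s=F, b=F:
¬p = F
(¬p) → p = F → T = T
¬s = T
b ∨ (¬s) = F ∨ T = T
((¬p) → p) ↔ (b ∨ (¬s)) = T ↔ T = T
¬(((¬p) → p) ↔ (b ∨ (¬s))) = F

F


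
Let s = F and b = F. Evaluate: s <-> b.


Biconditional is true when both operands have the same truth value.
Substitute: s=F, b=F.
F <-> F evaluates to T.

T


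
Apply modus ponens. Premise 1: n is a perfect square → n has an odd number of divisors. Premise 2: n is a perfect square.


Modus ponens: from (P → Q) and P, infer Q.
P = 'n is a perfect square' is asserted, and P → Q holds, so Q follows.

n has an odd number of divisors.


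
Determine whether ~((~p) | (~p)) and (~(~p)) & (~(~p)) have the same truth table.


Compare truth tables:
p | φ | ψ
---------
False | False | False
True | True | True
The columns φ and ψ agree on every row.

Yes, they are logically equivalent.


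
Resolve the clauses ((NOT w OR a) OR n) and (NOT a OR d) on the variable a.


The clauses contain complementary literals a and NOTa.
Resolution eliminates this pair and disjoins the remaining literals (merging duplicates).

((NOT w OR n) OR d)


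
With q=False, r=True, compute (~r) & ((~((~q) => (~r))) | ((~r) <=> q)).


Substitute q=False, r=True:
~r = False
~q = True
~r = False
(~q) => (~r) = True => False = False
~((~q) => (~r)) = True
~r = False
(~r) <=> q = False <=> False = True
(~((~q) => (~r))) | ((~r) <=> q) = True | True = True
(~r) & ((~((~q) => (~r))) | ((~r) <=> q)) = False & True = False

False


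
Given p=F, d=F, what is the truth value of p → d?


Implication is false only when antecedent is true and consequent is false.
Substitute: p=F, d=F.
F → F evaluates to T.

T


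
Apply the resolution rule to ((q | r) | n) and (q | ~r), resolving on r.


The clauses contain complementary literals r and ~r.
Resolution eliminates this pair and disjoins the remaining literals (merging duplicates).

(q | n)


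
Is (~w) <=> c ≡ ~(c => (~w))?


Compare truth tables:
c | w | φ | ψ
-------------
False | False | False | False
True | False | True | False
False | True | True | False
True | True | False | True
They differ at row 2 (c=True, w=False): φ=True but ψ=False.

No, they are not logically equivalent.


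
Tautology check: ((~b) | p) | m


Build the truth table over {b, m, p}:
b | m | p | φ
-------------
False | False | False | True
True | False | False | False
False | True | False | True
True | True | False | True
False | False | True | True
True | False | True | True
False | True | True | True
True | True | True | True
Counterexample at row 2: with b=True, m=False, p=False, the formula is False.

No, it is not a tautology.


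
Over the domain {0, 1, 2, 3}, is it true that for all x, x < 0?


Evaluate the predicate on each element: 0:F, 1:F, 2:F, 3:F.
Counterexample x = 0 fails the predicate.

F


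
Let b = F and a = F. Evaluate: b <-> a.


Biconditional is true when both operands have the same truth value.
Substitute: b=F, a=F.
F <-> F evaluates to T.

T


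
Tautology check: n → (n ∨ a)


Build the truth table over {a, n}:
a | n | φ
---------
F | F | T
T | F | T
F | T | T
T | T | T
Every row evaluates to true.

Yes, it is a tautology.


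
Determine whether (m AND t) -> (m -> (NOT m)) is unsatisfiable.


Truth table over {m, t}:
m | t | φ
---------
F | F | T
T | F | T
F | T | T
T | T | F
Satisfying assignment at row 1: m=F, t=F gives T.

No, it is not a contradiction.


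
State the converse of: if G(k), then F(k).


The converse of (P → Q) is (Q → P). It is not in general equivalent to the original.
Here P = 'G(k)' and Q = 'F(k)'.

If F(k), then G(k).


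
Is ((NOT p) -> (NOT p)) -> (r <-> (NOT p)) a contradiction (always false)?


Truth table over {p, r}:
p | r | φ
---------
F | F | F
T | F | T
F | T | T
T | T | F
Satisfying assignment at row 2: p=T, r=F gives T.

No, it is not a contradiction.


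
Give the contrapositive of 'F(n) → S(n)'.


The contrapositive of (P → Q) is (¬Q → ¬P); it is logically equivalent to the original.
Here P = 'F(n)' and Q = 'S(n)'.

If not (S(n)), then not (F(n)).


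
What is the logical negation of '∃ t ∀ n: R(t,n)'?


Negation flips each quantifier (∀↔∃) and negates the inner predicate.
¬(∃ t ∀ n: φ) = ∀ t ∃ n: ¬φ.

∀ t ∃ n: ¬(R(t,n))


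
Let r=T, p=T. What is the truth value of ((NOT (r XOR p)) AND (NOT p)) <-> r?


Substitute r=T, p=T:
r XOR p = T XOR T = F
NOT (r XOR p) = T
NOT p = F
(NOT (r XOR p)) AND (NOT p) = T AND F = F
((NOT (r XOR p)) AND (NOT p)) <-> r = F <-> T = F

F


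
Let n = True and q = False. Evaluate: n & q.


Conjunction is true only when both operands are true.
Substitute: n=True, q=False.
True & False evaluates to False.

False


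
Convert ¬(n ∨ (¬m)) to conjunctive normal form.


Step 1: Apply De Morgan: ¬(n ∨ (¬m)) = ¬n ∧ ¬(¬m).
Step 2: Eliminate any double negations (¬¬X = X).

(¬n) ∧ m


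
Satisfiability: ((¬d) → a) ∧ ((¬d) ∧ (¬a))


Check all 4 assignments over {a, d}:
a | d | φ
---------
F | F | F
T | F | F
F | T | F
T | T | F
No assignment makes the formula true.

Unsatisfiable.


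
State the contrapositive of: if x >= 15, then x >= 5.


The contrapositive of (P → Q) is (¬Q → ¬P); it is logically equivalent to the original.
Here P = 'x >= 15' and Q = 'x >= 5'.

If not (x >= 5), then not (x >= 15).


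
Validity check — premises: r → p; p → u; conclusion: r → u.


This matches the form of hypothetical syllogism: the conclusion follows in every model of the premises.

Valid.


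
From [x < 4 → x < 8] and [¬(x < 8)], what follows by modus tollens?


Modus tollens: from (P → Q) and ¬Q, infer ¬P.
Q = 'x < 8' is denied; since P → Q, P must also fail.

Not (x < 4).


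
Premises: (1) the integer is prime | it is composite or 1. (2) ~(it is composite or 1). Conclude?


Disjunctive syllogism: from (P ∨ Q) and ¬P, infer Q.
One disjunct, 'it is composite or 1', is ruled out; the other must hold.

the integer is prime


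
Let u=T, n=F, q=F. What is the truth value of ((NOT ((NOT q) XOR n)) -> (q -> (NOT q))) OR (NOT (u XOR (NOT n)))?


Substitute u=T, n=F, q=F:
NOT q = T
(NOT q) XOR n = T XOR F = T
NOT ((NOT q) XOR n) = F
NOT q = T
q -> (NOT q) = F -> T = T
(NOT ((NOT q) XOR n)) -> (q -> (NOT q)) = F -> T = T
NOT n = T
u XOR (NOT n) = T XOR T = F
NOT (u XOR (NOT n)) = T
((NOT ((NOT q) XOR n)) -> (q -> (NOT q))) OR (NOT (u XOR (NOT n))) = T OR T = T

T


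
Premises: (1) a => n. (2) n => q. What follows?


Hypothetical syllogism: from (P → Q) and (Q → R), infer (P → R).
Chain the two implications through the shared middle term 'n'.

a => q


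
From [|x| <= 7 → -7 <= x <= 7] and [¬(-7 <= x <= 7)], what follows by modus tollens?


Modus tollens: from (P → Q) and ¬Q, infer ¬P.
Q = '-7 <= x <= 7' is denied; since P → Q, P must also fail.

Not (|x| <= 7).


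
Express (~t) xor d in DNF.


Step 1: (¬t) ⊕ d is true exactly when they disagree: ((¬t) ∧ ¬d) ∨ (¬(¬t) ∧ d).
Step 2: Eliminate any double negations (¬¬X = X).

((~t) & (~d)) | (t & d)


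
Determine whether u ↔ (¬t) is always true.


Build the truth table over {t, u}:
t | u | φ
---------
F | F | F
T | F | T
F | T | T
T | T | F
Counterexample at row 1: with t=F, u=F, the formula is F.

No, it is not a tautology.


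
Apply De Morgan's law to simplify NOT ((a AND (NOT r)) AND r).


De Morgan: the negation of a conjunction is the disjunction of the negations.
Distribute NOT across AND, flipping it to OR, and negate each literal.

((NOT a) OR r) OR (NOT r)


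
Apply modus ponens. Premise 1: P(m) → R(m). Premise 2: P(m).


Modus ponens: from (P → Q) and P, infer Q.
P = 'P(m)' is asserted, and P → Q holds, so Q follows.

R(m).


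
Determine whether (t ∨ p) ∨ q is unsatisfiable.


Truth table over {p, q, t}:
p | q | t | φ
-------------
F | F | F | F
T | F | F | T
F | T | F | T
T | T | F | T
F | F | T | T
T | F | T | T
F | T | T | T
T | T | T | T
Satisfying assignment at row 2: p=T, q=F, t=F gives T.

No, it is not a contradiction.


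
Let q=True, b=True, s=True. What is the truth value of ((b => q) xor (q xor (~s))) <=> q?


Substitute q=True, b=True, s=True:
b => q = True => True = True
~s = False
q xor (~s) = True xor False = True
(b => q) xor (q xor (~s)) = True xor True = False
((b => q) xor (q xor (~s))) <=> q = False <=> True = False

False


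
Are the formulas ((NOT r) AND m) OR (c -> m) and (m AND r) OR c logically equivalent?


Compare truth tables:
c | m | r | φ | ψ
-----------------
F | F | F | T | F
T | F | F | F | T
F | T | F | T | F
T | T | F | T | T
F | F | T | T | F
T | F | T | F | T
F | T | T | T | T
T | T | T | T | T
They differ at row 1 (c=F, m=F, r=F): φ=T but ψ=F.

No, they are not logically equivalent.


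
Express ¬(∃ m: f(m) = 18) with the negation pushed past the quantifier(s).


¬(∀ x: φ) = ∃ x: ¬φ, and ¬(∃ x: φ) = ∀ x: ¬φ.
Apply to the existential statement.

∀ m: ¬(f(m) = 18)


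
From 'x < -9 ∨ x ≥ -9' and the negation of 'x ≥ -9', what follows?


Disjunctive syllogism: from (P ∨ Q) and ¬P, infer Q.
One disjunct, 'x ≥ -9', is ruled out; the other must hold.

x < -9


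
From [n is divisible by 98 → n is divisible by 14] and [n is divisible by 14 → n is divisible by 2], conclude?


Hypothetical syllogism: from (P → Q) and (Q → R), infer (P → R).
Chain the two implications through the shared middle term 'n is divisible by 14'.

n is divisible by 98 → n is divisible by 2


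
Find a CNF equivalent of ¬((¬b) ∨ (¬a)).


Step 1: Apply De Morgan: ¬((¬b) ∨ (¬a)) = ¬(¬b) ∧ ¬(¬a).
Step 2: Eliminate any double negations (¬¬X = X).

b ∧ a


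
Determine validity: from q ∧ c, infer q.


This matches the form of conjunction elimination: the conclusion follows in every model of the premises.

Valid.


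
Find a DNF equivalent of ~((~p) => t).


Step 1: Rewrite implication then negate: ¬(¬(¬p) ∨ t) = (¬p) ∧ ¬t.

(~p) & (~t)


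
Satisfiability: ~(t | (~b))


Search for a satisfying assignment over {b, t}.
Try b=True, t=False: the formula evaluates to True.
A satisfying assignment exists.

Satisfiable.


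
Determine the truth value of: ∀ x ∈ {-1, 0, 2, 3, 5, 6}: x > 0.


Evaluate the predicate on each element: -1:F, 0:F, 2:T, 3:T, 5:T, 6:T.
Counterexample x = -1 fails the predicate.

F


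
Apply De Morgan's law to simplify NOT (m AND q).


De Morgan: the negation of a conjunction is the disjunction of the negations.
Distribute NOT across AND, flipping it to OR, and negate each literal.

(NOT m) OR (NOT q)


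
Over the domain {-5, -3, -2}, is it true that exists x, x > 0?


Evaluate the predicate on each element: -5:False, -3:False, -2:False.
No element satisfies the predicate.

False


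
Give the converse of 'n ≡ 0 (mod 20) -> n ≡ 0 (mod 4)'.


The converse of (P → Q) is (Q → P). It is not in general equivalent to the original.
Here P = 'n ≡ 0 (mod 20)' and Q = 'n ≡ 0 (mod 4)'.

If n ≡ 0 (mod 4), then n ≡ 0 (mod 20).


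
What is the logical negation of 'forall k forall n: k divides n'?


Negation flips each quantifier (∀↔∃) and negates the inner predicate.
¬(forall k forall n: φ) = exists k exists n: ¬φ.

exists k exists n: ~(k divides n)


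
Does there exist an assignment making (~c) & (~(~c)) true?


Check all 2 assignments over {c}:
c | φ
-----
False | False
True | False
No assignment makes the formula true.

Unsatisfiable.


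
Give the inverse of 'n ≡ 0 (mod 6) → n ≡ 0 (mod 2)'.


The inverse of (P → Q) is (¬P → ¬Q). It is equivalent to the converse, not to the original.
Here P = 'n ≡ 0 (mod 6)' and Q = 'n ≡ 0 (mod 2)'.

If not (n ≡ 0 (mod 6)), then not (n ≡ 0 (mod 2)).


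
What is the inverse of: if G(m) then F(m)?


The inverse of (P → Q) is (¬P → ¬Q). It is equivalent to the converse, not to the original.
Here P = 'G(m)' and Q = 'F(m)'.

If not (G(m)), then not (F(m)).


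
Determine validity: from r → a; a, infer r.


This is affirming the consequent (fallacy). There exist truth assignments where the premises are all true but the conclusion is false.

Invalid.


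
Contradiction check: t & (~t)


Truth table over {t}:
t | φ
-----
False | False
True | False
Every row is false.

Yes, it is a contradiction.


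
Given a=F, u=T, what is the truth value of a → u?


Implication is false only when antecedent is true and consequent is false.
Substitute: a=F, u=T.
F → T evaluates to T.

T


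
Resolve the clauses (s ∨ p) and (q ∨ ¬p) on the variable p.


The clauses contain complementary literals p and ¬p.
Resolution eliminates this pair and disjoins the remaining literals (merging duplicates).

(s ∨ q)


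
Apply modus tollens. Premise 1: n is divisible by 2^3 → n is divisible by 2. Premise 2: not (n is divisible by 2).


Modus tollens: from (P → Q) and ¬Q, infer ¬P.
Q = 'n is divisible by 2' is denied; since P → Q, P must also fail.

Not (n is divisible by 2^3).


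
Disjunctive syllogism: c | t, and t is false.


Disjunctive syllogism: from (P ∨ Q) and ¬P, infer Q.
One disjunct, 't', is ruled out; the other must hold.

c


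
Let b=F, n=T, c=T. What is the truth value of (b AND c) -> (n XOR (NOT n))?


Substitute b=F, n=T, c=T:
b AND c = F AND T = F
NOT n = F
n XOR (NOT n) = T XOR F = T
(b AND c) -> (n XOR (NOT n)) = F -> T = T

T


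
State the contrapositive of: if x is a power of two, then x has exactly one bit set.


The contrapositive of (P → Q) is (¬Q → ¬P); it is logically equivalent to the original.
Here P = 'x is a power of two' and Q = 'x has exactly one bit set'.

If not (x has exactly one bit set), then not (x is a power of two).


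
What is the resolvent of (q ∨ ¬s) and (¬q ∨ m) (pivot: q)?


The clauses contain complementary literals q and ¬q.
Resolution eliminates this pair and disjoins the remaining literals (merging duplicates).

(¬s ∨ m)


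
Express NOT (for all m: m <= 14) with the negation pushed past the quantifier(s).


¬(for all x: φ) = there exists x: ¬φ, and ¬(there exists x: φ) = for all x: ¬φ.
Apply to the universal statement.

there exists m: NOT(m <= 14)


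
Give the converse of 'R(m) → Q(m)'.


The converse of (P → Q) is (Q → P). It is not in general equivalent to the original.
Here P = 'R(m)' and Q = 'Q(m)'.

If Q(m), then R(m).


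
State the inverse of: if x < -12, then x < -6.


The inverse of (P → Q) is (¬P → ¬Q). It is equivalent to the converse, not to the original.
Here P = 'x < -12' and Q = 'x < -6'.

If not (x < -12), then not (x < -6).


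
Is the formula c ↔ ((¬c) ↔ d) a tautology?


Build the truth table over {c, d}:
c | d | φ
---------
F | F | T
T | F | T
F | T | F
T | T | F
Counterexample at row 3: with c=F, d=T, the formula is F.

No, it is not a tautology.


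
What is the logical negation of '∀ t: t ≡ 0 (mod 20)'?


¬(∀ x: φ) = ∃ x: ¬φ, and ¬(∃ x: φ) = ∀ x: ¬φ.
Apply to the universal statement.

∃ t: ¬(t ≡ 0 (mod 20))


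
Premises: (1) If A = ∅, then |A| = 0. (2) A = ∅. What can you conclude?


Modus ponens: from (P → Q) and P, infer Q.
P = 'A = ∅' is asserted, and P → Q holds, so Q follows.

|A| = 0.


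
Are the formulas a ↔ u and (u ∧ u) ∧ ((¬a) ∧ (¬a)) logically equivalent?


Compare truth tables:
a | u | φ | ψ
-------------
F | F | T | F
T | F | F | F
F | T | F | T
T | T | T | F
They differ at row 1 (a=F, u=F): φ=T but ψ=F.

No, they are not logically equivalent.


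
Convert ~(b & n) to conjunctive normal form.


Step 1: Apply De Morgan: ¬(b ∧ n) = ¬b ∨ ¬n.

(~b) | (~n)


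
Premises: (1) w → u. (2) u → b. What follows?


Hypothetical syllogism: from (P → Q) and (Q → R), infer (P → R).
Chain the two implications through the shared middle term 'u'.

w → b


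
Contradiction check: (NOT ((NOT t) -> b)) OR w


Truth table over {b, t, w}:
b | t | w | φ
-------------
F | F | F | T
T | F | F | F
F | T | F | F
T | T | F | F
F | F | T | T
T | F | T | T
F | T | T | T
T | T | T | T
Satisfying assignment at row 1: b=F, t=F, w=F gives T.

No, it is not a contradiction.


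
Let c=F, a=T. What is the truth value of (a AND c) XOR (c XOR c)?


Substitute c=F, a=T:
a AND c = T AND F = F
c XOR c = F XOR F = F
(a AND c) XOR (c XOR c) = F XOR F = F

F


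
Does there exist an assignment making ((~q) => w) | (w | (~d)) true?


Search for a satisfying assignment over {d, q, w}.
Try d=False, q=False, w=False: the formula evaluates to True.
A satisfying assignment exists.

Satisfiable.


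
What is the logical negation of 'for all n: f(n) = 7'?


¬(for all x: φ) = there exists x: ¬φ, and ¬(there exists x: φ) = for all x: ¬φ.
Apply to the universal statement.

there exists n: NOT(f(n) = 7)


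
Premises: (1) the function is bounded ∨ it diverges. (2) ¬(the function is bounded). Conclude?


Disjunctive syllogism: from (P ∨ Q) and ¬P, infer Q.
One disjunct, 'the function is bounded', is ruled out; the other must hold.

it diverges


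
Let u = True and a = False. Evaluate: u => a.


Implication is false only when antecedent is true and consequent is false.
Substitute: u=True, a=False.
True => False evaluates to False.

False


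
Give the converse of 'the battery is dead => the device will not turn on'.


The converse of (P → Q) is (Q → P). It is not in general equivalent to the original.
Here P = 'the battery is dead' and Q = 'the device will not turn on'.

If the device will not turn on, then the battery is dead.


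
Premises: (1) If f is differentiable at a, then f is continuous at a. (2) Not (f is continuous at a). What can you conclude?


Modus tollens: from (P → Q) and ¬Q, infer ¬P.
Q = 'f is continuous at a' is denied; since P → Q, P must also fail.

Not (f is differentiable at a).


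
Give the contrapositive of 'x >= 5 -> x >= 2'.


The contrapositive of (P → Q) is (¬Q → ¬P); it is logically equivalent to the original.
Here P = 'x >= 5' and Q = 'x >= 2'.

If not (x >= 2), then not (x >= 5).


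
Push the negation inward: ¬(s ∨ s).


De Morgan: the negation of a disjunction is the conjunction of the negations.
Distribute ¬ across ∨, flipping it to ∧, and negate each literal.

(¬s) ∧ (¬s)


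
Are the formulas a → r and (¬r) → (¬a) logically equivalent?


Compare truth tables:
a | r | φ | ψ
-------------
F | F | T | T
T | F | F | F
F | T | T | T
T | T | T | T
The columns φ and ψ agree on every row.

Yes, they are logically equivalent.


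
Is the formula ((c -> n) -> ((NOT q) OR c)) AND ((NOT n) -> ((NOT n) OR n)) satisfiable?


Search for a satisfying assignment over {c, n, q}.
Try c=F, n=F, q=F: the formula evaluates to T.
A satisfying assignment exists.

Satisfiable.


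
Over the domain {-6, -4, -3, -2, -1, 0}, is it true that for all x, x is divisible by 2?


Evaluate the predicate on each element: -6:T, -4:T, -3:F, -2:T, -1:F, 0:T.
Counterexample x = -3 fails the predicate.

F


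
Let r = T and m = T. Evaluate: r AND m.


Conjunction is true only when both operands are true.
Substitute: r=T, m=T.
T AND T evaluates to T.

T


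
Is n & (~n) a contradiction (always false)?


Truth table over {n}:
n | φ
-----
False | False
True | False
Every row is false.

Yes, it is a contradiction.


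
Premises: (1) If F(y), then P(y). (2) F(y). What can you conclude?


Modus ponens: from (P → Q) and P, infer Q.
P = 'F(y)' is asserted, and P → Q holds, so Q follows.

P(y).


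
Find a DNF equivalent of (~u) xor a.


Step 1: (¬u) ⊕ a is true exactly when they disagree: ((¬u) ∧ ¬a) ∨ (¬(¬u) ∧ a).
Step 2: Eliminate any double negations (¬¬X = X).

((~u) & (~a)) | (u & a)


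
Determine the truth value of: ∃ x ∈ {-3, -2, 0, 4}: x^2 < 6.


Evaluate the predicate on each element: -3:F, -2:T, 0:T, 4:F.
Witness x = -2 satisfies the predicate.

T


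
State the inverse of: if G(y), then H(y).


The inverse of (P → Q) is (¬P → ¬Q). It is equivalent to the converse, not to the original.
Here P = 'G(y)' and Q = 'H(y)'.

If not (G(y)), then not (H(y)).


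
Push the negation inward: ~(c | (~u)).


De Morgan: the negation of a disjunction is the conjunction of the negations.
Distribute ~ across |, flipping it to &, and negate each literal.

(~c) & u


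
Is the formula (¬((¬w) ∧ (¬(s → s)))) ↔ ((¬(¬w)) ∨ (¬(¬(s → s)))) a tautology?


Build the truth table over {s, w}:
s | w | φ
---------
F | F | T
T | F | T
F | T | T
T | T | T
Every row evaluates to true.

Yes, it is a tautology.


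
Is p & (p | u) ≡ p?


Compare truth tables:
p | u | φ | ψ
-------------
False | False | False | False
True | False | True | True
False | True | False | False
True | True | True | True
The columns φ and ψ agree on every row.

Yes, they are logically equivalent.


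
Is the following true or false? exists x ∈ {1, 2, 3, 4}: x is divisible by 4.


Evaluate the predicate on each element: 1:False, 2:False, 3:False, 4:True.
Witness x = 4 satisfies the predicate.

True


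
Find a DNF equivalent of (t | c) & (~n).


Step 1: Distribute ∧ over ∨: (t ∨ c) ∧ (¬n) = (t ∧ (¬n)) ∨ (c ∧ (¬n)).

(t & (~n)) | (c & (~n))


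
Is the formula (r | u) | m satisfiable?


Search for a satisfying assignment over {m, r, u}.
Try m=True, r=False, u=False: the formula evaluates to True.
A satisfying assignment exists.

Satisfiable.


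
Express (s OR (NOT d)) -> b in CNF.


Step 1: Rewrite as ¬(s ∨ (¬d)) ∨ b = (¬s ∧ ¬(¬d)) ∨ b.
Step 2: Distribute ∨ over ∧.
Step 3: Eliminate any double negations (¬¬X = X).

((NOT s) OR b) AND (d OR b)


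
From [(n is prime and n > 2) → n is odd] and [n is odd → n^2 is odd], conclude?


Hypothetical syllogism: from (P → Q) and (Q → R), infer (P → R).
Chain the two implications through the shared middle term 'n is odd'.

(n is prime and n > 2) → n^2 is odd


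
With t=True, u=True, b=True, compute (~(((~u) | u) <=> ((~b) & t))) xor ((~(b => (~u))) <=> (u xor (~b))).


Substitute t=True, u=True, b=True:
… (earlier sub-steps elided)
(~b) & t = False & True = False
((~u) | u) <=> ((~b) & t) = True <=> False = False
~(((~u) | u) <=> ((~b) & t)) = True
~u = False
b => (~u) = True => False = False
~(b => (~u)) = True
~b = False
u xor (~b) = True xor False = True
(~(b => (~u))) <=> (u xor (~b)) = True <=> True = True
(~(((~u) | u) <=> ((~b) & t))) xor ((~(b => (~u))) <=> (u xor (~b))) = True xor True = False

False


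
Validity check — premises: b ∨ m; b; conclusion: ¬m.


This is affirming a disjunct (fallacy). There exist truth assignments where the premises are all true but the conclusion is false.

Invalid.


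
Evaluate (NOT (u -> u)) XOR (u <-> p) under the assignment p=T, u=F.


Substitute p=T, u=F:
u -> u = F -> F = T
NOT (u -> u) = F
u <-> p = F <-> T = F
(NOT (u -> u)) XOR (u <-> p) = F XOR F = F

F


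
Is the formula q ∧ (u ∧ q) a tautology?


Build the truth table over {q, u}:
q | u | φ
---------
F | F | F
T | F | F
F | T | F
T | T | T
Counterexample at row 1: with q=F, u=F, the formula is F.

No, it is not a tautology.


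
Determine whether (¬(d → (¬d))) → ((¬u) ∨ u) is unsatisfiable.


Truth table over {d, u}:
d | u | φ
---------
F | F | T
T | F | T
F | T | T
T | T | T
Satisfying assignment at row 1: d=F, u=F gives T.

No, it is not a contradiction.


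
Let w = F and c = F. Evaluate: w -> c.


Implication is false only when antecedent is true and consequent is false.
Substitute: w=F, c=F.
F -> F evaluates to T.

T


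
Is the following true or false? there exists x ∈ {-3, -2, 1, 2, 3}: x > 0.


Evaluate the predicate on each element: -3:F, -2:F, 1:T, 2:T, 3:T.
Witness x = 1 satisfies the predicate.

T


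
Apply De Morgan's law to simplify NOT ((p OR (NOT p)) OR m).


De Morgan: the negation of a disjunction is the conjunction of the negations.
Distribute NOT across OR, flipping it to AND, and negate each literal.

((NOT p) AND p) AND (NOT m)


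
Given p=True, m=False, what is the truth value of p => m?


Implication is false only when antecedent is true and consequent is false.
Substitute: p=True, m=False.
True => False evaluates to False.

False


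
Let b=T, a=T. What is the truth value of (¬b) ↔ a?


Substitute b=T, a=T:
¬b = F
(¬b) ↔ a = F ↔ T = F

F


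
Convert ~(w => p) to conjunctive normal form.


Step 1: Rewrite w → p as ¬w ∨ p.
Step 2: Negate: ¬(¬w ∨ p) = w ∧ ¬p (De Morgan + double negation).

w & (~p)


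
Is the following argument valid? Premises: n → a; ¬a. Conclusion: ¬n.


This matches the form of modus tollens: the conclusion follows in every model of the premises.

Valid.


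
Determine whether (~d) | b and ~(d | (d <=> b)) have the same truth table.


Compare truth tables:
b | d | φ | ψ
-------------
False | False | True | False
True | False | True | True
False | True | False | False
True | True | True | False
They differ at row 1 (b=False, d=False): φ=True but ψ=False.

No, they are not logically equivalent.


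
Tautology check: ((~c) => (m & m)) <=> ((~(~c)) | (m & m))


Build the truth table over {c, m}:
c | m | φ
---------
False | False | True
True | False | True
False | True | True
True | True | True
Every row evaluates to true.

Yes, it is a tautology.


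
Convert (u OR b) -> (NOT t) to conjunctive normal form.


Step 1: Rewrite as ¬(u ∨ b) ∨ (¬t) = (¬u ∧ ¬b) ∨ (¬t).
Step 2: Distribute ∨ over ∧.

((NOT u) OR (NOT t)) AND ((NOT b) OR (NOT t))


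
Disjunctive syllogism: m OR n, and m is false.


Disjunctive syllogism: from (P ∨ Q) and ¬P, infer Q.
One disjunct, 'm', is ruled out; the other must hold.

n


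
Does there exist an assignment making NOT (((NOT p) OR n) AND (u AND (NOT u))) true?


Search for a satisfying assignment over {n, p, u}.
Try n=F, p=F, u=F: the formula evaluates to T.
A satisfying assignment exists.

Satisfiable.


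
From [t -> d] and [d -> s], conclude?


Hypothetical syllogism: from (P → Q) and (Q → R), infer (P → R).
Chain the two implications through the shared middle term 'd'.

t -> s


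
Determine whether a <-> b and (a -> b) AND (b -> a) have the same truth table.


Compare truth tables:
a | b | φ | ψ
-------------
F | F | T | T
T | F | F | F
F | T | F | F
T | T | T | T
The columns φ and ψ agree on every row.

Yes, they are logically equivalent.


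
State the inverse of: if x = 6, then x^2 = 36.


The inverse of (P → Q) is (¬P → ¬Q). It is equivalent to the converse, not to the original.
Here P = 'x = 6' and Q = 'x^2 = 36'.

If not (x = 6), then not (x^2 = 36).


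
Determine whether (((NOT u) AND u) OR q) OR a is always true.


Build the truth table over {a, q, u}:
a | q | u | φ
-------------
F | F | F | F
T | F | F | T
F | T | F | T
T | T | F | T
F | F | T | F
T | F | T | T
F | T | T | T
T | T | T | T
Counterexample at row 1: with a=F, q=F, u=F, the formula is F.

No, it is not a tautology.


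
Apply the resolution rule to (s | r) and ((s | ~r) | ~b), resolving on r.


The clauses contain complementary literals r and ~r.
Resolution eliminates this pair and disjoins the remaining literals (merging duplicates).

(s | ~b)


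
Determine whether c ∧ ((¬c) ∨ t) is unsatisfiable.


Truth table over {c, t}:
c | t | φ
---------
F | F | F
T | F | F
F | T | F
T | T | T
Satisfying assignment at row 4: c=T, t=T gives T.

No, it is not a contradiction.


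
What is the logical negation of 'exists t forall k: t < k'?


Negation flips each quantifier (∀↔∃) and negates the inner predicate.
¬(exists t forall k: φ) = forall t exists k: ¬φ.

forall t exists k: ~(t < k)


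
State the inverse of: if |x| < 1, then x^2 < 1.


The inverse of (P → Q) is (¬P → ¬Q). It is equivalent to the converse, not to the original.
Here P = '|x| < 1' and Q = 'x^2 < 1'.

If not (|x| < 1), then not (x^2 < 1).


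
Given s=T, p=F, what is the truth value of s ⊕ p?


Exclusive or is true when exactly one operand is true.
Substitute: s=T, p=F.
T ⊕ F evaluates to T.

T


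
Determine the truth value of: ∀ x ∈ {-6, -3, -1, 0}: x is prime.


Evaluate the predicate on each element: -6:F, -3:F, -1:F, 0:F.
Counterexample x = -6 fails the predicate.

F


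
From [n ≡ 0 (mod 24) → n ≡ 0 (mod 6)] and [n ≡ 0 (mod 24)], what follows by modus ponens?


Modus ponens: from (P → Q) and P, infer Q.
P = 'n ≡ 0 (mod 24)' is asserted, and P → Q holds, so Q follows.

n ≡ 0 (mod 6).


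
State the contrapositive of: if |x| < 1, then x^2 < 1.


The contrapositive of (P → Q) is (¬Q → ¬P); it is logically equivalent to the original.
Here P = '|x| < 1' and Q = 'x^2 < 1'.

If not (x^2 < 1), then not (|x| < 1).


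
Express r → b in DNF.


Step 1: Rewrite r → b as ¬r ∨ b.

(¬r) ∨ b


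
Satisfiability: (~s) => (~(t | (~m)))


Search for a satisfying assignment over {m, s, t}.
Try m=True, s=False, t=False: the formula evaluates to True.
A satisfying assignment exists.

Satisfiable.


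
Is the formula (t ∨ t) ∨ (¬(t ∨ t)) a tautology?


Build the truth table over {t}:
t | φ
-----
F | T
T | T
Every row evaluates to true.

Yes, it is a tautology.


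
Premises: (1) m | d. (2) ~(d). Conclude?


Disjunctive syllogism: from (P ∨ Q) and ¬P, infer Q.
One disjunct, 'd', is ruled out; the other must hold.

m


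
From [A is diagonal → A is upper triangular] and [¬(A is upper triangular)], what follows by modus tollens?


Modus tollens: from (P → Q) and ¬Q, infer ¬P.
Q = 'A is upper triangular' is denied; since P → Q, P must also fail.

Not (A is diagonal).


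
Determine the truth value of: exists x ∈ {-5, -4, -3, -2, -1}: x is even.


Evaluate the predicate on each element: -5:False, -4:True, -3:False, -2:True, -1:False.
Witness x = -4 satisfies the predicate.

True


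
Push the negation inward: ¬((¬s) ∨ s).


De Morgan: the negation of a disjunction is the conjunction of the negations.
Distribute ¬ across ∨, flipping it to ∧, and negate each literal.

s ∧ (¬s)


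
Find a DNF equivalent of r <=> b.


Step 1: r ↔ b is true exactly when both agree: (r ∧ b) ∨ (¬r ∧ ¬b).

(r & b) | ((~r) & (~b))


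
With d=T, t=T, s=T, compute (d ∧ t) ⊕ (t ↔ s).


Substitute d=T, t=T, s=T:
d ∧ t = T ∧ T = T
t ↔ s = T ↔ T = T
(d ∧ t) ⊕ (t ↔ s) = T ⊕ T = F

F


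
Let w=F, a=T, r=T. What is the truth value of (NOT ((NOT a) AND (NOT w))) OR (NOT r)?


Substitute w=F, a=T, r=T:
NOT a = F
NOT w = T
(NOT a) AND (NOT w) = F AND T = F
NOT ((NOT a) AND (NOT w)) = T
NOT r = F
(NOT ((NOT a) AND (NOT w))) OR (NOT r) = T OR F = T

T


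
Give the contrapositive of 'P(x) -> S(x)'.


The contrapositive of (P → Q) is (¬Q → ¬P); it is logically equivalent to the original.
Here P = 'P(x)' and Q = 'S(x)'.

If not (S(x)), then not (P(x)).


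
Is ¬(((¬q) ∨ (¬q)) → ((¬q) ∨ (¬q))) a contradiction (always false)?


Truth table over {q}:
q | φ
-----
F | F
T | F
Every row is false.

Yes, it is a contradiction.


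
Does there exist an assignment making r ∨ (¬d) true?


Search for a satisfying assignment over {d, r}.
Try d=F, r=F: the formula evaluates to T.
A satisfying assignment exists.

Satisfiable.


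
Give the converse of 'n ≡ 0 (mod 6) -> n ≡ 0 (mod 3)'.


The converse of (P → Q) is (Q → P). It is not in general equivalent to the original.
Here P = 'n ≡ 0 (mod 6)' and Q = 'n ≡ 0 (mod 3)'.

If n ≡ 0 (mod 3), then n ≡ 0 (mod 6).


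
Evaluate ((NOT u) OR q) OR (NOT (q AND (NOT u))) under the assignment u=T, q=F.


Substitute u=T, q=F:
NOT u = F
(NOT u) OR q = F OR F = F
NOT u = F
q AND (NOT u) = F AND F = F
NOT (q AND (NOT u)) = T
((NOT u) OR q) OR (NOT (q AND (NOT u))) = F OR T = T

T


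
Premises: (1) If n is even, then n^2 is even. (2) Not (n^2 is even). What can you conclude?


Modus tollens: from (P → Q) and ¬Q, infer ¬P.
Q = 'n^2 is even' is denied; since P → Q, P must also fail.

Not (n is even).


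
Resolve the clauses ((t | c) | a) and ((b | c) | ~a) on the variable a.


The clauses contain complementary literals a and ~a.
Resolution eliminates this pair and disjoins the remaining literals (merging duplicates).

((c | t) | b)


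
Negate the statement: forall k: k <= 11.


¬(forall x: φ) = exists x: ¬φ, and ¬(exists x: φ) = forall x: ¬φ.
Apply to the universal statement.

exists k: ~(k <= 11)


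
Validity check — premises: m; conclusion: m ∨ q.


This matches the form of disjunction introduction: the conclusion follows in every model of the premises.

Valid.


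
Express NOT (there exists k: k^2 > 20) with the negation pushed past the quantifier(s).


¬(for all x: φ) = there exists x: ¬φ, and ¬(there exists x: φ) = for all x: ¬φ.
Apply to the existential statement.

for all k: NOT(k^2 > 20)


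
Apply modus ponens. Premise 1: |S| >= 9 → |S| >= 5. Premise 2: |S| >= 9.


Modus ponens: from (P → Q) and P, infer Q.
P = '|S| >= 9' is asserted, and P → Q holds, so Q follows.

|S| >= 5.


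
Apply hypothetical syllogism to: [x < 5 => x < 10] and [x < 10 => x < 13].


Hypothetical syllogism: from (P → Q) and (Q → R), infer (P → R).
Chain the two implications through the shared middle term 'x < 10'.

x < 5 => x < 13


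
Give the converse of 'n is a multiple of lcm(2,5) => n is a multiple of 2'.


The converse of (P → Q) is (Q → P). It is not in general equivalent to the original.
Here P = 'n is a multiple of lcm(2,5)' and Q = 'n is a multiple of 2'.

If n is a multiple of 2, then n is a multiple of lcm(2,5).


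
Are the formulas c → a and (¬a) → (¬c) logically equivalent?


Compare truth tables:
a | c | φ | ψ
-------------
F | F | T | T
T | F | T | T
F | T | F | F
T | T | T | T
The columns φ and ψ agree on every row.

Yes, they are logically equivalent.


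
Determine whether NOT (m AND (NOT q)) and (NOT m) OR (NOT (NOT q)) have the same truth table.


Compare truth tables:
m | q | φ | ψ
-------------
F | F | T | T
T | F | F | F
F | T | T | T
T | T | T | T
The columns φ and ψ agree on every row.

Yes, they are logically equivalent.


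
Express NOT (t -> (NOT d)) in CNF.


Step 1: Rewrite t → (¬d) as ¬t ∨ (¬d).
Step 2: Negate: ¬(¬t ∨ (¬d)) = t ∧ ¬(¬d) (De Morgan + double negation).
Step 3: Eliminate any double negations (¬¬X = X).

t AND d


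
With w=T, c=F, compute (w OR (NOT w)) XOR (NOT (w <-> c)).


Substitute w=T, c=F:
NOT w = F
w OR (NOT w) = T OR F = T
w <-> c = T <-> F = F
NOT (w <-> c) = T
(w OR (NOT w)) XOR (NOT (w <-> c)) = T XOR T = F

F


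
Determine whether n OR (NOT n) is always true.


Build the truth table over {n}:
n | φ
-----
F | T
T | T
Every row evaluates to true.

Yes, it is a tautology.


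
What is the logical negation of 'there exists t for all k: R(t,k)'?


Negation flips each quantifier (∀↔∃) and negates the inner predicate.
¬(there exists t for all k: φ) = for all t there exists k: ¬φ.

for all t there exists k: NOT(R(t,k))


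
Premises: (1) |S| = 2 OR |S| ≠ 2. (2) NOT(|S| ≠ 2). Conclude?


Disjunctive syllogism: from (P ∨ Q) and ¬P, infer Q.
One disjunct, '|S| ≠ 2', is ruled out; the other must hold.

|S| = 2


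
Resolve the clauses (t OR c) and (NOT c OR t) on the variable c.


The clauses contain complementary literals c and NOTc.
Resolution eliminates this pair and disjoins the remaining literals (merging duplicates).

t


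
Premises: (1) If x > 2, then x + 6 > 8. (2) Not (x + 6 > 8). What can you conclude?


Modus tollens: from (P → Q) and ¬Q, infer ¬P.
Q = 'x + 6 > 8' is denied; since P → Q, P must also fail.

Not (x > 2).


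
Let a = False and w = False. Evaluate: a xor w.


Exclusive or is true when exactly one operand is true.
Substitute: a=False, w=False.
False xor False evaluates to False.

False


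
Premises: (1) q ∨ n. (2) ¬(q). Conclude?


Disjunctive syllogism: from (P ∨ Q) and ¬P, infer Q.
One disjunct, 'q', is ruled out; the other must hold.

n


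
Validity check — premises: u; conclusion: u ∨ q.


This matches the form of disjunction introduction: the conclusion follows in every model of the premises.

Valid.


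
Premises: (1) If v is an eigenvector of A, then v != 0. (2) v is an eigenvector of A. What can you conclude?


Modus ponens: from (P → Q) and P, infer Q.
P = 'v is an eigenvector of A' is asserted, and P → Q holds, so Q follows.

v != 0.


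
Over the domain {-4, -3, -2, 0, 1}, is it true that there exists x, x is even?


Evaluate the predicate on each element: -4:T, -3:F, -2:T, 0:T, 1:F.
Witness x = -4 satisfies the predicate.

T


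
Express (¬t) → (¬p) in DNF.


Step 1: Rewrite (¬t) → (¬p) as ¬(¬t) ∨ (¬p).
Step 2: Eliminate any double negations (¬¬X = X).

t ∨ (¬p)


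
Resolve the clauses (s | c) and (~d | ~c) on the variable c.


The clauses contain complementary literals c and ~c.
Resolution eliminates this pair and disjoins the remaining literals (merging duplicates).

(s | ~d)


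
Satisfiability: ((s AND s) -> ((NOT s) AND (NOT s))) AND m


Search for a satisfying assignment over {m, s}.
Try m=T, s=F: the formula evaluates to T.
A satisfying assignment exists.

Satisfiable.


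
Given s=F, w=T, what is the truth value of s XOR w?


Exclusive or is true when exactly one operand is true.
Substitute: s=F, w=T.
F XOR T evaluates to T.

T


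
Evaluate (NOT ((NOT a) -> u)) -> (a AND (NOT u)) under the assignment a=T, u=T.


Substitute a=T, u=T:
NOT a = F
(NOT a) -> u = F -> T = T
NOT ((NOT a) -> u) = F
NOT u = F
a AND (NOT u) = T AND F = F
(NOT ((NOT a) -> u)) -> (a AND (NOT u)) = F -> F = T

T
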